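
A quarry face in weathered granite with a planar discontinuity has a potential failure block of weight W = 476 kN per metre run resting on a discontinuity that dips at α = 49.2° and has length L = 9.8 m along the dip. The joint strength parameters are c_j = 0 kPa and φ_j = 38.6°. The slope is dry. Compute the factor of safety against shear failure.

Resolving the block weight along and normal to the plane and applying the Mohr–Coulomb strength on the joint:
N' = W cosα = 476·cos49.2° = 311.0 kN/m
Driving force T = W sinα = 476·sin49.2° = 360.3 kN/m
Resisting force R = c_j·L + N'·tanφ_j = 0·9.8 + 311.0·tan38.6° = 0.0 + 248.3 = 248.3 kN/m
FS = R / T = 248.3 / 360.3 = 0.689

FS = 0.69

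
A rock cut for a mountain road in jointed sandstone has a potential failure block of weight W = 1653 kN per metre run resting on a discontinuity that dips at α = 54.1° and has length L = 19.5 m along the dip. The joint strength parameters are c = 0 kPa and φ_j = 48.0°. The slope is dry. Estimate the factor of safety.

FS = 0.80

Resolving the block weight along and normal to the plane and applying the Mohr–Coulomb strength on the joint:
N' = W cosα = 1653·cos54.1° = 969.3 kN/m
Driving force T = W sinα = 1653·sin54.1° = 1339.0 kN/m
Resisting force R = c·L + N'·tanφ_j = 0·19.5 + 969.3·tan48.0° = 0.0 + 1076.5 = 1076.5 kN/m
FS = R / T = 1076.5 / 1339.0 = 0.804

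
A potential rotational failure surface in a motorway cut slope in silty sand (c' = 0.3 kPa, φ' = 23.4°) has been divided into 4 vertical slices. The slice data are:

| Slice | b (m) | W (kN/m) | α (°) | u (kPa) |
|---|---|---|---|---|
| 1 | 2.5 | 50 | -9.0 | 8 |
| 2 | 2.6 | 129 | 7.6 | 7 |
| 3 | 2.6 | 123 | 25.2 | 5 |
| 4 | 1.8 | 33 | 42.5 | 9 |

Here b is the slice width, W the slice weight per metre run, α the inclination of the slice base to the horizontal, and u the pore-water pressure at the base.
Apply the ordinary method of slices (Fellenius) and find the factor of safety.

Ordinary method of slices: FS = Σ[c'·Δl_i + (W_i cosα_i − u_i·Δl_i)·tanφ'] / Σ W_i sinα_i, with Δl_i = b_i / cosα_i.
Slice 1: Δl = 2.5/cos(-9.0°) = 2.531 m; N'_1 = 50·cos(-9.0°) − 8·2.531 = 29.1; c'Δl = 0.76; W sinα = -7.8
Slice 2: Δl = 2.6/cos7.6° = 2.623 m; N'_2 = 129·cos7.6° − 7·2.623 = 109.5; c'Δl = 0.79; W sinα = 17.1
Slice 3: Δl = 2.6/cos25.2° = 2.873 m; N'_3 = 123·cos25.2° − 5·2.873 = 96.9; c'Δl = 0.86; W sinα = 52.4
Slice 4: Δl = 1.8/cos42.5° = 2.441 m; N'_4 = 33·cos42.5° − 9·2.441 = 2.4; c'Δl = 0.73; W sinα = 22.3
Σc'Δl = 3.1 kN/m; ΣN' = 237.9 kN/m; ΣW sinα = 83.9 kN/m
Resisting = 3.1 + 237.9·tan23.4° = 3.1 + 103.0 = 106.1 kN/m
FS = 106.1 / 83.9 = 1.265

FS = 1.26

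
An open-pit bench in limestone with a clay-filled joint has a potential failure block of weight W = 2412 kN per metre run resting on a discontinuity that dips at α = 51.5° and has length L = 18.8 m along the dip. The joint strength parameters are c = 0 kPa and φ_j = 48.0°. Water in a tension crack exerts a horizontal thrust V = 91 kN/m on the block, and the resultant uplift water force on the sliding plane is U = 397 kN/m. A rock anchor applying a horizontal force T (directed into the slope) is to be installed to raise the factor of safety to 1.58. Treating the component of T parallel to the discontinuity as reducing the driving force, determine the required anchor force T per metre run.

T = 1039 kN/m

Resolving forces along and normal to the sliding plane, with the horizontal anchor force T adding T·sinα to the effective normal force and T·cosα acting up the plane against the driving force:
FS = [cL + (W cosα − U − V sinα + T sinα) tanφ_j] / [W sinα + V cosα − T cosα]
Without the anchor: N' = 1033.3 kN/m, driving T_d = 1944.3 kN/m, resisting R = 0·18.8 + 1033.3·tan48.0° = 1147.6 kN/m, FS = 0.59.
Setting FS = 1.58 and solving for T:
1.58·(1944.3 − T cos51.5°) = 1147.6 + T sin51.5°·tan48.0°
T·(sin51.5°·tan48.0° + 1.58·cos51.5°) = 1.58·1944.3 − 1147.6
T·(0.7826·1.1106 + 1.58·0.6225) = 3072.0 − 1147.6 = 1924.4
T·1.8527 = 1924.4
T = 1038.7 kN/m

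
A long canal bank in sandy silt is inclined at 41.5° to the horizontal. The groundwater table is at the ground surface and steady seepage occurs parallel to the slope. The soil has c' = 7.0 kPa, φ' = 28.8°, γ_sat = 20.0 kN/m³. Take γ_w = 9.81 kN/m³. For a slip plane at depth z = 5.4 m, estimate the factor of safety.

FS = 0.45

With seepage parallel to the slope and the water table at the surface, the effective normal stress on the slip plane uses the buoyant unit weight γ' = γ_sat − γ_w while the driving shear stress uses γ_sat:
FS = [c' + γ' z cos²β tanφ'] / [γ_sat z sinβ cosβ]
γ' = 20.0 − 9.81 = 10.19 kN/m³
Numerator = 7.0 + 10.19·5.4·cos²41.5°·tan28.8° = 7.0 + 10.19·5.4·0.5609·0.5498 = 23.969 kPa
Denominator = 20.0·5.4·sin41.5°·cos41.5° = 20.0·5.4·0.6626·0.7490 = 53.597 kPa
FS = 23.969 / 53.597 = 0.447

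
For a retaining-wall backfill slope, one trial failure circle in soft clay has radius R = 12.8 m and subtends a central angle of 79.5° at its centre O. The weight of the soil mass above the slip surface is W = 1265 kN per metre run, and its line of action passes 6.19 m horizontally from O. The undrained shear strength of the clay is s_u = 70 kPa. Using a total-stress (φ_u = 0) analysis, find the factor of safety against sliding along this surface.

FS = 2.03

Taking moments about the centre O, the resisting moment is provided by the undrained shear strength acting along the arc:
Arc length L_a = R·θ = 12.8·(79.5°·π/180) = 12.8·1.3875 = 17.76 m
M_R = s_u·L_a·R = 70·17.76·12.8 = 15913.4 kN·m/m
M_D = W·d = 1265·6.19 = 7830.4 kN·m/m
FS = M_R / M_D = 15913.4 / 7830.4 = 2.032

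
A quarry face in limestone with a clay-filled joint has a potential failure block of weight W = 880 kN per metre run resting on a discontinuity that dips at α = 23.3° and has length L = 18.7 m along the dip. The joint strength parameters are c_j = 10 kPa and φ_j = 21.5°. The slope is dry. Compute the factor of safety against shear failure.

Resolving the block weight along and normal to the plane and applying the Mohr–Coulomb strength on the joint:
N' = W cosα = 880·cos23.3° = 808.2 kN/m
Driving force T = W sinα = 880·sin23.3° = 348.1 kN/m
Resisting force R = c_j·L + N'·tanφ_j = 10·18.7 + 808.2·tan21.5° = 187.0 + 318.4 = 505.4 kN/m
FS = R / T = 505.4 / 348.1 = 1.452

FS = 1.45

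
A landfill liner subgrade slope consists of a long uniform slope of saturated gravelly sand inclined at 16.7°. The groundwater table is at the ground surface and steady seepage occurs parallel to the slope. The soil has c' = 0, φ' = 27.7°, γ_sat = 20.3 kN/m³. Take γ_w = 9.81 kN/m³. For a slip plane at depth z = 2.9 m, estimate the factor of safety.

With seepage parallel to the slope and the water table at the surface, the effective normal stress on the slip plane uses the buoyant unit weight γ' = γ_sat − γ_w while the driving shear stress uses γ_sat:
FS = [c' + γ' z cos²β tanφ'] / [γ_sat z sinβ cosβ]
(For c' = 0 this reduces to FS = (γ'/γ_sat)·tanφ'/tanβ.)
γ' = 20.3 − 9.81 = 10.49 kN/m³
Numerator = 0.0 + 10.49·2.9·cos²16.7°·tan27.7° = 0.0 + 10.49·2.9·0.9174·0.5250 = 14.653 kPa
Denominator = 20.3·2.9·sin16.7°·cos16.7° = 20.3·2.9·0.2874·0.9578 = 16.203 kPa
FS = 14.653 / 16.203 = 0.904

FS = 0.90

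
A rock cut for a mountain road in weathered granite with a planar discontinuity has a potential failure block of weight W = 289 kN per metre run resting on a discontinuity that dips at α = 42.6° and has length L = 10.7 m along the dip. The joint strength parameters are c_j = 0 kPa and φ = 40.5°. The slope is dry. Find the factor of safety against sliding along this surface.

Resolving the block weight along and normal to the plane and applying the Mohr–Coulomb strength on the joint:
N' = W cosα = 289·cos42.6° = 212.7 kN/m
Driving force T = W sinα = 289·sin42.6° = 195.6 kN/m
Resisting force R = c_j·L + N'·tanφ = 0·10.7 + 212.7·tan40.5° = 0.0 + 181.7 = 181.7 kN/m
FS = R / T = 181.7 / 195.6 = 0.929

FS = 0.93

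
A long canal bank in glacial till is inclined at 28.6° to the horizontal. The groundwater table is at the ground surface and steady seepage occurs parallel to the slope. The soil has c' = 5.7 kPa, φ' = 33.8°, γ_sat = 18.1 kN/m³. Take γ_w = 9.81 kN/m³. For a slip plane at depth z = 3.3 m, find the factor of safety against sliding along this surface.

With seepage parallel to the slope and the water table at the surface, the effective normal stress on the slip plane uses the buoyant unit weight γ' = γ_sat − γ_w while the driving shear stress uses γ_sat:
FS = [c' + γ' z cos²β tanφ'] / [γ_sat z sinβ cosβ]
γ' = 18.1 − 9.81 = 8.29 kN/m³
Numerator = 5.7 + 8.29·3.3·cos²28.6°·tan33.8° = 5.7 + 8.29·3.3·0.7709·0.6694 = 19.817 kPa
Denominator = 18.1·3.3·sin28.6°·cos28.6° = 18.1·3.3·0.4787·0.8780 = 25.104 kPa
FS = 19.817 / 25.104 = 0.789

FS = 0.79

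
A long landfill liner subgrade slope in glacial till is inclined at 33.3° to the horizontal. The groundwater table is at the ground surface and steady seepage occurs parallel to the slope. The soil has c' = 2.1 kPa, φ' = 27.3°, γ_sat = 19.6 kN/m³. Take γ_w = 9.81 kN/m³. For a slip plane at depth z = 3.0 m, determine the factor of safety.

FS = 0.47

With seepage parallel to the slope and the water table at the surface, the effective normal stress on the slip plane uses the buoyant unit weight γ' = γ_sat − γ_w while the driving shear stress uses γ_sat:
FS = [c' + γ' z cos²β tanφ'] / [γ_sat z sinβ cosβ]
γ' = 19.6 − 9.81 = 9.79 kN/m³
Numerator = 2.1 + 9.79·3.0·cos²33.3°·tan27.3° = 2.1 + 9.79·3.0·0.6986·0.5161 = 12.690 kPa
Denominator = 19.6·3.0·sin33.3°·cos33.3° = 19.6·3.0·0.5490·0.8358 = 26.982 kPa
FS = 12.690 / 26.982 = 0.470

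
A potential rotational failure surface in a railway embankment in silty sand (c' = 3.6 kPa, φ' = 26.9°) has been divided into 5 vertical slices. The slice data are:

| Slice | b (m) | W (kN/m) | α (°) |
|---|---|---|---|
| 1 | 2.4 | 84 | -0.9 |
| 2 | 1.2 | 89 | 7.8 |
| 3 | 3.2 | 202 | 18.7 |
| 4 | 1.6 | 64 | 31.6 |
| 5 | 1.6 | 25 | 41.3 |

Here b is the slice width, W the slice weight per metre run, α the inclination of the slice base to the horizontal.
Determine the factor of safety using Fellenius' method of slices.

Ordinary method of slices: FS = Σ[c'·Δl_i + (W_i cosα_i)·tanφ'] / Σ W_i sinα_i, with Δl_i = b_i / cosα_i.
Slice 1: Δl = 2.4/cos(-0.9°) = 2.400 m; N'_1 = 84·cos(-0.9°) = 84.0; c'Δl = 8.64; W sinα = -1.3
Slice 2: Δl = 1.2/cos7.8° = 1.211 m; N'_2 = 89·cos7.8° = 88.2; c'Δl = 4.36; W sinα = 12.1
Slice 3: Δl = 3.2/cos18.7° = 3.378 m; N'_3 = 202·cos18.7° = 191.3; c'Δl = 12.16; W sinα = 64.8
Slice 4: Δl = 1.6/cos31.6° = 1.879 m; N'_4 = 64·cos31.6° = 54.5; c'Δl = 6.76; W sinα = 33.5
Slice 5: Δl = 1.6/cos41.3° = 2.130 m; N'_5 = 25·cos41.3° = 18.8; c'Δl = 7.67; W sinα = 16.5
Σc'Δl = 39.6 kN/m; ΣN' = 436.8 kN/m; ΣW sinα = 125.6 kN/m
Resisting = 39.6 + 436.8·tan26.9° = 39.6 + 221.6 = 261.2 kN/m
FS = 261.2 / 125.6 = 2.080

FS = 2.08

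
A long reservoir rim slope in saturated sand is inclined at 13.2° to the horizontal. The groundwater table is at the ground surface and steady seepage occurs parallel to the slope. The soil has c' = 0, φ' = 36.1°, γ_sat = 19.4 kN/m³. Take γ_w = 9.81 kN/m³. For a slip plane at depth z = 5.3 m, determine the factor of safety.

FS = 1.54

With seepage parallel to the slope and the water table at the surface, the effective normal stress on the slip plane uses the buoyant unit weight γ' = γ_sat − γ_w while the driving shear stress uses γ_sat:
FS = [c' + γ' z cos²β tanφ'] / [γ_sat z sinβ cosβ]
(For c' = 0 this reduces to FS = (γ'/γ_sat)·tanφ'/tanβ.)
γ' = 19.4 − 9.81 = 9.59 kN/m³
Numerator = 0.0 + 9.59·5.3·cos²13.2°·tan36.1° = 0.0 + 9.59·5.3·0.9479·0.7292 = 35.131 kPa
Denominator = 19.4·5.3·sin13.2°·cos13.2° = 19.4·5.3·0.2284·0.9736 = 22.859 kPa
FS = 35.131 / 22.859 = 1.537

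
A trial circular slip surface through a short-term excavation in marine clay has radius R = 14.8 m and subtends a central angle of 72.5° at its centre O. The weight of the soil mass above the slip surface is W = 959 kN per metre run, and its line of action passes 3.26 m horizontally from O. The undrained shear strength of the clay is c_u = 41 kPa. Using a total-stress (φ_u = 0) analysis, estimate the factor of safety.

Taking moments about the centre O, the resisting moment is provided by the undrained shear strength acting along the arc:
Arc length L_a = R·θ = 14.8·(72.5°·π/180) = 14.8·1.2654 = 18.73 m
M_R = c_u·L_a·R = 41·18.73·14.8 = 11363.8 kN·m/m
M_D = W·d = 959·3.26 = 3126.3 kN·m/m
FS = M_R / M_D = 11363.8 / 3126.3 = 3.635

FS = 3.63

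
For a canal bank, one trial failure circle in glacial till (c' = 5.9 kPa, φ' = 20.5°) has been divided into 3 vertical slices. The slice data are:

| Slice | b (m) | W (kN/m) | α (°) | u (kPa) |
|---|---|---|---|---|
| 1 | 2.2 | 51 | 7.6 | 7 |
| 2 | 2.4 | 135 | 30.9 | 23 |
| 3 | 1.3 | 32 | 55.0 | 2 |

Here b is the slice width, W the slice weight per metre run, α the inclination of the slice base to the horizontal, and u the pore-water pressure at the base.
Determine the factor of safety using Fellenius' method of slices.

FS = 0.79

Ordinary method of slices: FS = Σ[c'·Δl_i + (W_i cosα_i − u_i·Δl_i)·tanφ'] / Σ W_i sinα_i, with Δl_i = b_i / cosα_i.
Slice 1: Δl = 2.2/cos7.6° = 2.219 m; N'_1 = 51·cos7.6° − 7·2.219 = 35.0; c'Δl = 13.10; W sinα = 6.7
Slice 2: Δl = 2.4/cos30.9° = 2.797 m; N'_2 = 135·cos30.9° − 23·2.797 = 51.5; c'Δl = 16.50; W sinα = 69.3
Slice 3: Δl = 1.3/cos55.0° = 2.266 m; N'_3 = 32·cos55.0° − 2·2.266 = 13.8; c'Δl = 13.37; W sinα = 26.2
Σc'Δl = 43.0 kN/m; ΣN' = 100.3 kN/m; ΣW sinα = 102.3 kN/m
Resisting = 43.0 + 100.3·tan20.5° = 43.0 + 37.5 = 80.5 kN/m
FS = 80.5 / 102.3 = 0.787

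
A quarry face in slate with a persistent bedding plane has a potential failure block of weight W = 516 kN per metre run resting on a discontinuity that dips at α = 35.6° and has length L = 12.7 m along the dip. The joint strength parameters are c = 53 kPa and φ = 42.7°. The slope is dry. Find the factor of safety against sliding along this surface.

FS = 3.53

Resolving the block weight along and normal to the plane and applying the Mohr–Coulomb strength on the joint:
N' = W cosα = 516·cos35.6° = 419.6 kN/m
Driving force T = W sinα = 516·sin35.6° = 300.4 kN/m
Resisting force R = c·L + N'·tanφ = 53·12.7 + 419.6·tan42.7° = 673.1 + 387.2 = 1060.3 kN/m
FS = R / T = 1060.3 / 300.4 = 3.530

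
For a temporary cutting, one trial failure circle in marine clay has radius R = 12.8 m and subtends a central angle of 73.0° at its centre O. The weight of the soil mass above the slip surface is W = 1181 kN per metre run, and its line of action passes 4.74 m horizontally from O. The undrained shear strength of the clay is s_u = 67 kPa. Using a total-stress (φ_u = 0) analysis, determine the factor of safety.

Taking moments about the centre O, the resisting moment is provided by the undrained shear strength acting along the arc:
Arc length L_a = R·θ = 12.8·(73.0°·π/180) = 12.8·1.2741 = 16.31 m
M_R = s_u·L_a·R = 67·16.31·12.8 = 13986.0 kN·m/m
M_D = W·d = 1181·4.74 = 5597.9 kN·m/m
FS = M_R / M_D = 13986.0 / 5597.9 = 2.498

FS = 2.50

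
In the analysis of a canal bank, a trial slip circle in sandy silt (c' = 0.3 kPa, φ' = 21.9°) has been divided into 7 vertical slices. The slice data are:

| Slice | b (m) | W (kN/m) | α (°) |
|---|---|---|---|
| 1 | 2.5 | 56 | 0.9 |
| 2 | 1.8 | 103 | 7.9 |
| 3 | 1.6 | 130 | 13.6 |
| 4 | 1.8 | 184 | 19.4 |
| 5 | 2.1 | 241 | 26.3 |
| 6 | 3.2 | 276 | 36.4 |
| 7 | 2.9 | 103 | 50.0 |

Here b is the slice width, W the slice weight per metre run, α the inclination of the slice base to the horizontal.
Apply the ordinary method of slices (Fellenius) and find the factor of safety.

Ordinary method of slices: FS = Σ[c'·Δl_i + (W_i cosα_i)·tanφ'] / Σ W_i sinα_i, with Δl_i = b_i / cosα_i.
Slice 1: Δl = 2.5/cos0.9° = 2.500 m; N'_1 = 56·cos0.9° = 56.0; c'Δl = 0.75; W sinα = 0.9
Slice 2: Δl = 1.8/cos7.9° = 1.817 m; N'_2 = 103·cos7.9° = 102.0; c'Δl = 0.55; W sinα = 14.2
Slice 3: Δl = 1.6/cos13.6° = 1.646 m; N'_3 = 130·cos13.6° = 126.4; c'Δl = 0.49; W sinα = 30.6
Slice 4: Δl = 1.8/cos19.4° = 1.908 m; N'_4 = 184·cos19.4° = 173.6; c'Δl = 0.57; W sinα = 61.1
Slice 5: Δl = 2.1/cos26.3° = 2.342 m; N'_5 = 241·cos26.3° = 216.1; c'Δl = 0.70; W sinα = 106.8
Slice 6: Δl = 3.2/cos36.4° = 3.976 m; N'_6 = 276·cos36.4° = 222.2; c'Δl = 1.19; W sinα = 163.8
Slice 7: Δl = 2.9/cos50.0° = 4.512 m; N'_7 = 103·cos50.0° = 66.2; c'Δl = 1.35; W sinα = 78.9
Σc'Δl = 5.6 kN/m; ΣN' = 962.3 kN/m; ΣW sinα = 456.2 kN/m
Resisting = 5.6 + 962.3·tan21.9° = 5.6 + 386.9 = 392.5 kN/m
FS = 392.5 / 456.2 = 0.860

FS = 0.86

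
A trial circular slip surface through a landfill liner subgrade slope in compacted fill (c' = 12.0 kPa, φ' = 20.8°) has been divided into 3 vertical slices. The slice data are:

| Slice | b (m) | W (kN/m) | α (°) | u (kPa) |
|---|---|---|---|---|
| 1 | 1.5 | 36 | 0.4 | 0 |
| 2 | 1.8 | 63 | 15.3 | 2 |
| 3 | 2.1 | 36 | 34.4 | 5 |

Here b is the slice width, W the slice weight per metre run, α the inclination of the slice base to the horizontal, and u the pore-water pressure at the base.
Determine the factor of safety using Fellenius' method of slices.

FS = 3.03

Ordinary method of slices: FS = Σ[c'·Δl_i + (W_i cosα_i − u_i·Δl_i)·tanφ'] / Σ W_i sinα_i, with Δl_i = b_i / cosα_i.
Slice 1: Δl = 1.5/cos0.4° = 1.500 m; N'_1 = 36·cos0.4° − 0·1.500 = 36.0; c'Δl = 18.00; W sinα = 0.3
Slice 2: Δl = 1.8/cos15.3° = 1.866 m; N'_2 = 63·cos15.3° − 2·1.866 = 57.0; c'Δl = 22.39; W sinα = 16.6
Slice 3: Δl = 2.1/cos34.4° = 2.545 m; N'_3 = 36·cos34.4° − 5·2.545 = 17.0; c'Δl = 30.54; W sinα = 20.3
Σc'Δl = 70.9 kN/m; ΣN' = 110.0 kN/m; ΣW sinα = 37.2 kN/m
Resisting = 70.9 + 110.0·tan20.8° = 70.9 + 41.8 = 112.7 kN/m
FS = 112.7 / 37.2 = 3.029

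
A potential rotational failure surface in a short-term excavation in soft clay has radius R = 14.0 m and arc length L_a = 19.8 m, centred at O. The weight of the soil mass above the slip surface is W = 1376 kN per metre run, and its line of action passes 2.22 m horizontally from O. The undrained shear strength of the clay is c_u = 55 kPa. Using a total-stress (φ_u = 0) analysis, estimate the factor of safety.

FS = 4.99

Taking moments about the centre O, the resisting moment is provided by the undrained shear strength acting along the arc:
M_R = c_u·L_a·R = 55·19.80·14.0 = 15246.0 kN·m/m
M_D = W·d = 1376·2.22 = 3054.7 kN·m/m
FS = M_R / M_D = 15246.0 / 3054.7 = 4.991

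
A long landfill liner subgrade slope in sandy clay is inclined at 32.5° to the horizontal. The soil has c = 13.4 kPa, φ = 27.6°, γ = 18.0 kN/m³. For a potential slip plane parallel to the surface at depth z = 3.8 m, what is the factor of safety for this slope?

For an infinite slope with a slip plane parallel to the surface (no pore pressure): FS = [c + γz cos²β tanφ] / [γz sinβ cosβ].
γz = 18.0·3.8 = 68.40 kN/m²
Numerator = 13.4 + 68.40·cos²32.5°·tan27.6° = 13.4 + 68.40·0.7113·0.5228 = 38.835 kPa
Denominator = 68.40·sin32.5°·cos32.5° = 68.40·0.5373·0.8434 = 30.996 kPa
FS = 38.835 / 30.996 = 1.253

FS = 1.25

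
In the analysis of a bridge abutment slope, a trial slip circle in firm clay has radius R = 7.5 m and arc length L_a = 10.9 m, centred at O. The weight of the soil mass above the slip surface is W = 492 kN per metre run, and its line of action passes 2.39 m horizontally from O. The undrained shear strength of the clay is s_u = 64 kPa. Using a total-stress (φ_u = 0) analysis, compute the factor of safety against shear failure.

Taking moments about the centre O, the resisting moment is provided by the undrained shear strength acting along the arc:
M_R = s_u·L_a·R = 64·10.90·7.5 = 5232.0 kN·m/m
M_D = W·d = 492·2.39 = 1175.9 kN·m/m
FS = M_R / M_D = 5232.0 / 1175.9 = 4.449

FS = 4.45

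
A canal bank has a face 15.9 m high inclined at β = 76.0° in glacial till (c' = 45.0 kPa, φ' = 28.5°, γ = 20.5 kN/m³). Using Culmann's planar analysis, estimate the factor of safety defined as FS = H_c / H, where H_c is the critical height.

FS = 1.45

H_c = (4c'/γ) · sinβ cosφ' / [1 − cos(β − φ')]
    = (4·45.0/20.5) · sin76.0°·cos28.5° / [1 − cos47.5°]
    = 8.780 · 0.8527 / 0.3244 = 23.08 m
FS = H_c / H = 23.08 / 15.9 = 1.452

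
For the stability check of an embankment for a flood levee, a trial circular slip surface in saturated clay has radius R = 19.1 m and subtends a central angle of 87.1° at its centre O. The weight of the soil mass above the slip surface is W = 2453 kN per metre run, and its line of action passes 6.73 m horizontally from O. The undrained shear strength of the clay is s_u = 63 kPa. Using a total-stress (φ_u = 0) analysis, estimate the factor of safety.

FS = 2.12

Taking moments about the centre O, the resisting moment is provided by the undrained shear strength acting along the arc:
Arc length L_a = R·θ = 19.1·(87.1°·π/180) = 19.1·1.5202 = 29.04 m
M_R = s_u·L_a·R = 63·29.04·19.1 = 34938.4 kN·m/m
M_D = W·d = 2453·6.73 = 16508.7 kN·m/m
FS = M_R / M_D = 34938.4 / 16508.7 = 2.116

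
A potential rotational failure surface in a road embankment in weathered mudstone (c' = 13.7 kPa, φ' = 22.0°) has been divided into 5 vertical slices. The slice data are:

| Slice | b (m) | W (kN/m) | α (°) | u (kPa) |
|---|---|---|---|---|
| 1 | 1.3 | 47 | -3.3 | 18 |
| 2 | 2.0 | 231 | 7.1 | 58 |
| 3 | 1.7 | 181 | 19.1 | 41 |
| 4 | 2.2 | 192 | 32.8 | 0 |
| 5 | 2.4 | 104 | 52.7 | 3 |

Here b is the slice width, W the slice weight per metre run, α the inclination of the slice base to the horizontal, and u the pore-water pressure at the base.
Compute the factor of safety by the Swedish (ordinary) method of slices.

FS = 1.25

Ordinary method of slices: FS = Σ[c'·Δl_i + (W_i cosα_i − u_i·Δl_i)·tanφ'] / Σ W_i sinα_i, with Δl_i = b_i / cosα_i.
Slice 1: Δl = 1.3/cos(-3.3°) = 1.302 m; N'_1 = 47·cos(-3.3°) − 18·1.302 = 23.5; c'Δl = 17.84; W sinα = -2.7
Slice 2: Δl = 2.0/cos7.1° = 2.015 m; N'_2 = 231·cos7.1° − 58·2.015 = 112.3; c'Δl = 27.61; W sinα = 28.6
Slice 3: Δl = 1.7/cos19.1° = 1.799 m; N'_3 = 181·cos19.1° − 41·1.799 = 97.3; c'Δl = 24.65; W sinα = 59.2
Slice 4: Δl = 2.2/cos32.8° = 2.617 m; N'_4 = 192·cos32.8° − 0·2.617 = 161.4; c'Δl = 35.86; W sinα = 104.0
Slice 5: Δl = 2.4/cos52.7° = 3.960 m; N'_5 = 104·cos52.7° − 3·3.960 = 51.1; c'Δl = 54.26; W sinα = 82.7
Σc'Δl = 160.2 kN/m; ΣN' = 445.6 kN/m; ΣW sinα = 271.8 kN/m
Resisting = 160.2 + 445.6·tan22.0° = 160.2 + 180.0 = 340.3 kN/m
FS = 340.3 / 271.8 = 1.252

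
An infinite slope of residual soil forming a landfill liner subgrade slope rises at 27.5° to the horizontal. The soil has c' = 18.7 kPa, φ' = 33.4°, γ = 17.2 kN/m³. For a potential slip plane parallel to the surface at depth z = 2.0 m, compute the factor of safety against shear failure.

FS = 2.59

For an infinite slope with a slip plane parallel to the surface (no pore pressure): FS = [c' + γz cos²β tanφ'] / [γz sinβ cosβ].
γz = 17.2·2.0 = 34.40 kN/m²
Numerator = 18.7 + 34.40·cos²27.5°·tan33.4° = 18.7 + 34.40·0.7868·0.6594 = 36.546 kPa
Denominator = 34.40·sin27.5°·cos27.5° = 34.40·0.4617·0.8870 = 14.089 kPa
FS = 36.546 / 14.089 = 2.594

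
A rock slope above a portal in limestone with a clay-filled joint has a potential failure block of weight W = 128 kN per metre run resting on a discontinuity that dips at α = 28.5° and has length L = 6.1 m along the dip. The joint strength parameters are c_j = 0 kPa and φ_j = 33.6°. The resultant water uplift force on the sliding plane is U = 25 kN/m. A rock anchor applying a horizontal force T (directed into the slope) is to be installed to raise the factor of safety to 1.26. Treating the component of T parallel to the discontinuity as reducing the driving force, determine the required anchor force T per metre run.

Resolving forces along and normal to the sliding plane, with the horizontal anchor force T adding T·sinα to the effective normal force and T·cosα acting up the plane against the driving force:
FS = [c_jL + (W cosα − U + T sinα) tanφ_j] / [W sinα − T cosα]
Without the anchor: N' = 87.5 kN/m, driving T_d = 61.1 kN/m, resisting R = 0·6.1 + 87.5·tan33.6° = 58.1 kN/m, FS = 0.95.
Setting FS = 1.26 and solving for T:
1.26·(61.1 − T cos28.5°) = 58.1 + T sin28.5°·tan33.6°
T·(sin28.5°·tan33.6° + 1.26·cos28.5°) = 1.26·61.1 − 58.1
T·(0.4772·0.6644 + 1.26·0.8788) = 77.0 − 58.1 = 18.8
T·1.4243 = 18.8
T = 13.2 kN/m

T = 13 kN/m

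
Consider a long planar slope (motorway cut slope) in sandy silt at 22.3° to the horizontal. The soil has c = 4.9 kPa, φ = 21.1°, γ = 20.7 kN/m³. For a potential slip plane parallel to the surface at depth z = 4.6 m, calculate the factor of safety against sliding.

For an infinite slope with a slip plane parallel to the surface (no pore pressure): FS = [c + γz cos²β tanφ] / [γz sinβ cosβ].
γz = 20.7·4.6 = 95.22 kN/m²
Numerator = 4.9 + 95.22·cos²22.3°·tan21.1° = 4.9 + 95.22·0.8560·0.3859 = 36.352 kPa
Denominator = 95.22·sin22.3°·cos22.3° = 95.22·0.3795·0.9252 = 33.430 kPa
FS = 36.352 / 33.430 = 1.087

FS = 1.09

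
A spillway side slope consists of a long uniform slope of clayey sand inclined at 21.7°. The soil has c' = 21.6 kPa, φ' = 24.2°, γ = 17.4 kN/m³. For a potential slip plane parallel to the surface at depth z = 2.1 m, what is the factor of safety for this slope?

FS = 2.85

For an infinite slope with a slip plane parallel to the surface (no pore pressure): FS = [c' + γz cos²β tanφ'] / [γz sinβ cosβ].
γz = 17.4·2.1 = 36.54 kN/m²
Numerator = 21.6 + 36.54·cos²21.7°·tan24.2° = 21.6 + 36.54·0.8633·0.4494 = 35.777 kPa
Denominator = 36.54·sin21.7°·cos21.7° = 36.54·0.3697·0.9291 = 12.553 kPa
FS = 35.777 / 12.553 = 2.850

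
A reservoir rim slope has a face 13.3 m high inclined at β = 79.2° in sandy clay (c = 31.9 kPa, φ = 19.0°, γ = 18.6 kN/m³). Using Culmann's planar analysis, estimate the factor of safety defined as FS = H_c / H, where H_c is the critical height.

FS = 0.95

H_c = (4c/γ) · sinβ cosφ / [1 − cos(β − φ)]
    = (4·31.9/18.6) · sin79.2°·cos19.0° / [1 − cos60.2°]
    = 6.860 · 0.9288 / 0.5030 = 12.67 m
FS = H_c / H = 12.67 / 13.3 = 0.952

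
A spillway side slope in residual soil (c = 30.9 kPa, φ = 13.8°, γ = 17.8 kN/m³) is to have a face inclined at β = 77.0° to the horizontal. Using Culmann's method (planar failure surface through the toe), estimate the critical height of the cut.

Culmann's analysis gives the critical failure plane at α_cr = (β + φ)/2 = (77.0 + 13.8)/2 = 45.4°, and the critical height
H_c = (4c/γ) · sinβ cosφ / [1 − cos(β − φ)]
    = (4·30.9/17.8) · sin77.0°·cos13.8° / [1 − cos(63.2°)]
    = 6.944 · 0.9744·0.9711 / [1 − 0.4509]
    = 6.944 · 0.9462 / 0.5491
    = 11.97 m

H_c = 11.97 m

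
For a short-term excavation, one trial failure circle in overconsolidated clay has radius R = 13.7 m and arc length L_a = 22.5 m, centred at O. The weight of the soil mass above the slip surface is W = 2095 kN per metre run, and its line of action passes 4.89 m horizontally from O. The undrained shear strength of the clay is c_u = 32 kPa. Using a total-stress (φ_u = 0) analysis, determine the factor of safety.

FS = 0.96

Taking moments about the centre O, the resisting moment is provided by the undrained shear strength acting along the arc:
M_R = c_u·L_a·R = 32·22.50·13.7 = 9864.0 kN·m/m
M_D = W·d = 2095·4.89 = 10244.5 kN·m/m
FS = M_R / M_D = 9864.0 / 10244.5 = 0.963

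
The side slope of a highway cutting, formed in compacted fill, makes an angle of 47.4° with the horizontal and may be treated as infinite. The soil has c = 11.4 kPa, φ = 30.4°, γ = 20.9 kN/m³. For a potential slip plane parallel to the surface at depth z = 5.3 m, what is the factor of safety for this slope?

For an infinite slope with a slip plane parallel to the surface (no pore pressure): FS = [c + γz cos²β tanφ] / [γz sinβ cosβ].
γz = 20.9·5.3 = 110.77 kN/m²
Numerator = 11.4 + 110.77·cos²47.4°·tan30.4° = 11.4 + 110.77·0.4582·0.5867 = 41.175 kPa
Denominator = 110.77·sin47.4°·cos47.4° = 110.77·0.7361·0.6769 = 55.191 kPa
FS = 41.175 / 55.191 = 0.746

FS = 0.75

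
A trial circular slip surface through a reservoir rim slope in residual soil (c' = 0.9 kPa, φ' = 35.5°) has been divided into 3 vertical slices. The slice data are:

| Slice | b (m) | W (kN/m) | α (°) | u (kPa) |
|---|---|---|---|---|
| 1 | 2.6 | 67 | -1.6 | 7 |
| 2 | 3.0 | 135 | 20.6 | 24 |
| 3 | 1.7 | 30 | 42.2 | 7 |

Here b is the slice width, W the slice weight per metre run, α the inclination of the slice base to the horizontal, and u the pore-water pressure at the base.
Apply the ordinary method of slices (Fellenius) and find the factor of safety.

FS = 1.24

Ordinary method of slices: FS = Σ[c'·Δl_i + (W_i cosα_i − u_i·Δl_i)·tanφ'] / Σ W_i sinα_i, with Δl_i = b_i / cosα_i.
Slice 1: Δl = 2.6/cos(-1.6°) = 2.601 m; N'_1 = 67·cos(-1.6°) − 7·2.601 = 48.8; c'Δl = 2.34; W sinα = -1.9
Slice 2: Δl = 3.0/cos20.6° = 3.205 m; N'_2 = 135·cos20.6° − 24·3.205 = 49.4; c'Δl = 2.88; W sinα = 47.5
Slice 3: Δl = 1.7/cos42.2° = 2.295 m; N'_3 = 30·cos42.2° − 7·2.295 = 6.2; c'Δl = 2.07; W sinα = 20.2
Σc'Δl = 7.3 kN/m; ΣN' = 104.4 kN/m; ΣW sinα = 65.8 kN/m
Resisting = 7.3 + 104.4·tan35.5° = 7.3 + 74.5 = 81.7 kN/m
FS = 81.7 / 65.8 = 1.243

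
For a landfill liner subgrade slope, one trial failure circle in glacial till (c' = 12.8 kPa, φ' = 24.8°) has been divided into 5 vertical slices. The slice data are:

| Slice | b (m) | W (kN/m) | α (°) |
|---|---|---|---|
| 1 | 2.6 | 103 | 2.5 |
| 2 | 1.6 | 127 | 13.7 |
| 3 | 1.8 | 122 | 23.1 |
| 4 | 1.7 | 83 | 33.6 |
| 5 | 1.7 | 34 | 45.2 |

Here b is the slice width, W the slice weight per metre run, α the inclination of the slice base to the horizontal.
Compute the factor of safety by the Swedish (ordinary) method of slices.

Ordinary method of slices: FS = Σ[c'·Δl_i + (W_i cosα_i)·tanφ'] / Σ W_i sinα_i, with Δl_i = b_i / cosα_i.
Slice 1: Δl = 2.6/cos2.5° = 2.602 m; N'_1 = 103·cos2.5° = 102.9; c'Δl = 33.31; W sinα = 4.5
Slice 2: Δl = 1.6/cos13.7° = 1.647 m; N'_2 = 127·cos13.7° = 123.4; c'Δl = 21.08; W sinα = 30.1
Slice 3: Δl = 1.8/cos23.1° = 1.957 m; N'_3 = 122·cos23.1° = 112.2; c'Δl = 25.05; W sinα = 47.9
Slice 4: Δl = 1.7/cos33.6° = 2.041 m; N'_4 = 83·cos33.6° = 69.1; c'Δl = 26.12; W sinα = 45.9
Slice 5: Δl = 1.7/cos45.2° = 2.413 m; N'_5 = 34·cos45.2° = 24.0; c'Δl = 30.88; W sinα = 24.1
Σc'Δl = 136.4 kN/m; ΣN' = 431.6 kN/m; ΣW sinα = 152.5 kN/m
Resisting = 136.4 + 431.6·tan24.8° = 136.4 + 199.4 = 335.9 kN/m
FS = 335.9 / 152.5 = 2.203

FS = 2.20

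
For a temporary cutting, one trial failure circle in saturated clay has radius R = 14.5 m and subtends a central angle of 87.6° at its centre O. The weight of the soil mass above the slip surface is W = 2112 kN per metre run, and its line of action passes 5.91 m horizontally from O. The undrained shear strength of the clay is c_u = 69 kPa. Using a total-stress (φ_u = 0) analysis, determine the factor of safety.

FS = 1.78

Taking moments about the centre O, the resisting moment is provided by the undrained shear strength acting along the arc:
Arc length L_a = R·θ = 14.5·(87.6°·π/180) = 14.5·1.5289 = 22.17 m
M_R = c_u·L_a·R = 69·22.17·14.5 = 22180.3 kN·m/m
M_D = W·d = 2112·5.91 = 12481.9 kN·m/m
FS = M_R / M_D = 22180.3 / 12481.9 = 1.777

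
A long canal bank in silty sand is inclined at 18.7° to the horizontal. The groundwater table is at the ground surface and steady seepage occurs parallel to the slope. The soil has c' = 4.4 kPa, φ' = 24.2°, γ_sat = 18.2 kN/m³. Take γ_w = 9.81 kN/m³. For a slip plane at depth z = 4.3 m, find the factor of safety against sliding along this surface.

FS = 0.80

With seepage parallel to the slope and the water table at the surface, the effective normal stress on the slip plane uses the buoyant unit weight γ' = γ_sat − γ_w while the driving shear stress uses γ_sat:
FS = [c' + γ' z cos²β tanφ'] / [γ_sat z sinβ cosβ]
γ' = 18.2 − 9.81 = 8.39 kN/m³
Numerator = 4.4 + 8.39·4.3·cos²18.7°·tan24.2° = 4.4 + 8.39·4.3·0.8972·0.4494 = 18.947 kPa
Denominator = 18.2·4.3·sin18.7°·cos18.7° = 18.2·4.3·0.3206·0.9472 = 23.767 kPa
FS = 18.947 / 23.767 = 0.797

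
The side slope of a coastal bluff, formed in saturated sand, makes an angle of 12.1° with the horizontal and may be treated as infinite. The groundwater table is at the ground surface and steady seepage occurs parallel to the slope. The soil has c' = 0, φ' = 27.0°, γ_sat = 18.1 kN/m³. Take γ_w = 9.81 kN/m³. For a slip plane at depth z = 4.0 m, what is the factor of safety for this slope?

With seepage parallel to the slope and the water table at the surface, the effective normal stress on the slip plane uses the buoyant unit weight γ' = γ_sat − γ_w while the driving shear stress uses γ_sat:
FS = [c' + γ' z cos²β tanφ'] / [γ_sat z sinβ cosβ]
(For c' = 0 this reduces to FS = (γ'/γ_sat)·tanφ'/tanβ.)
γ' = 18.1 − 9.81 = 8.29 kN/m³
Numerator = 0.0 + 8.29·4.0·cos²12.1°·tan27.0° = 0.0 + 8.29·4.0·0.9561·0.5095 = 16.153 kPa
Denominator = 18.1·4.0·sin12.1°·cos12.1° = 18.1·4.0·0.2096·0.9778 = 14.839 kPa
FS = 16.153 / 14.839 = 1.089

FS = 1.09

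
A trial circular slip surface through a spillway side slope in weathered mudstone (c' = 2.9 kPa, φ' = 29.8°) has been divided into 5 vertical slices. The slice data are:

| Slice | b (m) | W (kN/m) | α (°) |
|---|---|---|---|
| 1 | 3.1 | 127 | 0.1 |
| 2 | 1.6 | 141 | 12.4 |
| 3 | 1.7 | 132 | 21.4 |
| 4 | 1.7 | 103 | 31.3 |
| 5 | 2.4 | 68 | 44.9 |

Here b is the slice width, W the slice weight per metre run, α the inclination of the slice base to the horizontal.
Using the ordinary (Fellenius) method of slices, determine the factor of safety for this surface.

Ordinary method of slices: FS = Σ[c'·Δl_i + (W_i cosα_i)·tanφ'] / Σ W_i sinα_i, with Δl_i = b_i / cosα_i.
Slice 1: Δl = 3.1/cos0.1° = 3.100 m; N'_1 = 127·cos0.1° = 127.0; c'Δl = 8.99; W sinα = 0.2
Slice 2: Δl = 1.6/cos12.4° = 1.638 m; N'_2 = 141·cos12.4° = 137.7; c'Δl = 4.75; W sinα = 30.3
Slice 3: Δl = 1.7/cos21.4° = 1.826 m; N'_3 = 132·cos21.4° = 122.9; c'Δl = 5.30; W sinα = 48.2
Slice 4: Δl = 1.7/cos31.3° = 1.990 m; N'_4 = 103·cos31.3° = 88.0; c'Δl = 5.77; W sinα = 53.5
Slice 5: Δl = 2.4/cos44.9° = 3.388 m; N'_5 = 68·cos44.9° = 48.2; c'Δl = 9.83; W sinα = 48.0
Σc'Δl = 34.6 kN/m; ΣN' = 523.8 kN/m; ΣW sinα = 180.2 kN/m
Resisting = 34.6 + 523.8·tan29.8° = 34.6 + 300.0 = 334.6 kN/m
FS = 334.6 / 180.2 = 1.857

FS = 1.86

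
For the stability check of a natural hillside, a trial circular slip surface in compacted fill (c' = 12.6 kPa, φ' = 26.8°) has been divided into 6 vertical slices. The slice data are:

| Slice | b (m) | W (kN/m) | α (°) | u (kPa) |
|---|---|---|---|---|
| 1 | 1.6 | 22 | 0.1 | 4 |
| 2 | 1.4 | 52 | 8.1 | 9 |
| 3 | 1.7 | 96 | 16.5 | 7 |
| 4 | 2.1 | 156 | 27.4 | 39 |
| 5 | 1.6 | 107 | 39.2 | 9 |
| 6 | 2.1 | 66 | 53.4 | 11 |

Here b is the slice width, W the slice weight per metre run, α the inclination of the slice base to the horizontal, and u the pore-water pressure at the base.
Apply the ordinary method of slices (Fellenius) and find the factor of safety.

FS = 1.25

Ordinary method of slices: FS = Σ[c'·Δl_i + (W_i cosα_i − u_i·Δl_i)·tanφ'] / Σ W_i sinα_i, with Δl_i = b_i / cosα_i.
Slice 1: Δl = 1.6/cos0.1° = 1.600 m; N'_1 = 22·cos0.1° − 4·1.600 = 15.6; c'Δl = 20.16; W sinα = 0.0
Slice 2: Δl = 1.4/cos8.1° = 1.414 m; N'_2 = 52·cos8.1° − 9·1.414 = 38.8; c'Δl = 17.82; W sinα = 7.3
Slice 3: Δl = 1.7/cos16.5° = 1.773 m; N'_3 = 96·cos16.5° − 7·1.773 = 79.6; c'Δl = 22.34; W sinα = 27.3
Slice 4: Δl = 2.1/cos27.4° = 2.365 m; N'_4 = 156·cos27.4° − 39·2.365 = 46.3; c'Δl = 29.80; W sinα = 71.8
Slice 5: Δl = 1.6/cos39.2° = 2.065 m; N'_5 = 107·cos39.2° − 9·2.065 = 64.3; c'Δl = 26.01; W sinα = 67.6
Slice 6: Δl = 2.1/cos53.4° = 3.522 m; N'_6 = 66·cos53.4° − 11·3.522 = 0.6; c'Δl = 44.38; W sinα = 53.0
Σc'Δl = 160.5 kN/m; ΣN' = 245.2 kN/m; ΣW sinα = 227.0 kN/m
Resisting = 160.5 + 245.2·tan26.8° = 160.5 + 123.9 = 284.4 kN/m
FS = 284.4 / 227.0 = 1.253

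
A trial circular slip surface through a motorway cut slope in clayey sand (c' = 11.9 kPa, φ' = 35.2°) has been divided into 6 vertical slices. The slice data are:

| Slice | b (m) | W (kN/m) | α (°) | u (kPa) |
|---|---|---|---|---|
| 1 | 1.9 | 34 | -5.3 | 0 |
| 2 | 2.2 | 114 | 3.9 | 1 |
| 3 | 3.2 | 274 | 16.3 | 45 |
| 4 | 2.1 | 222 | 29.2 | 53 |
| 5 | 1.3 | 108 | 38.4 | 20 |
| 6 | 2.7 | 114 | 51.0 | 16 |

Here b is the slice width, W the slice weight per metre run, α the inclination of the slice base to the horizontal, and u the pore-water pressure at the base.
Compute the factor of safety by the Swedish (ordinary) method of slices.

FS = 1.32

Ordinary method of slices: FS = Σ[c'·Δl_i + (W_i cosα_i − u_i·Δl_i)·tanφ'] / Σ W_i sinα_i, with Δl_i = b_i / cosα_i.
Slice 1: Δl = 1.9/cos(-5.3°) = 1.908 m; N'_1 = 34·cos(-5.3°) − 0·1.908 = 33.9; c'Δl = 22.71; W sinα = -3.1
Slice 2: Δl = 2.2/cos3.9° = 2.205 m; N'_2 = 114·cos3.9° − 1·2.205 = 111.5; c'Δl = 26.24; W sinα = 7.8
Slice 3: Δl = 3.2/cos16.3° = 3.334 m; N'_3 = 274·cos16.3° − 45·3.334 = 113.0; c'Δl = 39.67; W sinα = 76.9
Slice 4: Δl = 2.1/cos29.2° = 2.406 m; N'_4 = 222·cos29.2° − 53·2.406 = 66.3; c'Δl = 28.63; W sinα = 108.3
Slice 5: Δl = 1.3/cos38.4° = 1.659 m; N'_5 = 108·cos38.4° − 20·1.659 = 51.5; c'Δl = 19.74; W sinα = 67.1
Slice 6: Δl = 2.7/cos51.0° = 4.290 m; N'_6 = 114·cos51.0° − 16·4.290 = 3.1; c'Δl = 51.06; W sinα = 88.6
Σc'Δl = 188.0 kN/m; ΣN' = 379.2 kN/m; ΣW sinα = 345.5 kN/m
Resisting = 188.0 + 379.2·tan35.2° = 188.0 + 267.5 = 455.5 kN/m
FS = 455.5 / 345.5 = 1.318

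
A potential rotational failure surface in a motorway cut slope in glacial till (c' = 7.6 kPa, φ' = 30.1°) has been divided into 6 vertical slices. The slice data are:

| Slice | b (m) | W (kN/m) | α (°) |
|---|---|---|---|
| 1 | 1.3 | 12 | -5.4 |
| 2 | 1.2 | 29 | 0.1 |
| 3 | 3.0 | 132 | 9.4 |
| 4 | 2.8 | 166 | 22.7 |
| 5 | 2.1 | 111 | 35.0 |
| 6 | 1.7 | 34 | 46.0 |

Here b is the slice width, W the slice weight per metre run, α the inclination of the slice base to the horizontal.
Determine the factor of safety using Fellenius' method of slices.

Ordinary method of slices: FS = Σ[c'·Δl_i + (W_i cosα_i)·tanφ'] / Σ W_i sinα_i, with Δl_i = b_i / cosα_i.
Slice 1: Δl = 1.3/cos(-5.4°) = 1.306 m; N'_1 = 12·cos(-5.4°) = 11.9; c'Δl = 9.92; W sinα = -1.1
Slice 2: Δl = 1.2/cos0.1° = 1.200 m; N'_2 = 29·cos0.1° = 29.0; c'Δl = 9.12; W sinα = 0.1
Slice 3: Δl = 3.0/cos9.4° = 3.041 m; N'_3 = 132·cos9.4° = 130.2; c'Δl = 23.11; W sinα = 21.6
Slice 4: Δl = 2.8/cos22.7° = 3.035 m; N'_4 = 166·cos22.7° = 153.1; c'Δl = 23.07; W sinα = 64.1
Slice 5: Δl = 2.1/cos35.0° = 2.564 m; N'_5 = 111·cos35.0° = 90.9; c'Δl = 19.48; W sinα = 63.7
Slice 6: Δl = 1.7/cos46.0° = 2.447 m; N'_6 = 34·cos46.0° = 23.6; c'Δl = 18.60; W sinα = 24.5
Σc'Δl = 103.3 kN/m; ΣN' = 438.9 kN/m; ΣW sinα = 172.7 kN/m
Resisting = 103.3 + 438.9·tan30.1° = 103.3 + 254.4 = 357.7 kN/m
FS = 357.7 / 172.7 = 2.072

FS = 2.07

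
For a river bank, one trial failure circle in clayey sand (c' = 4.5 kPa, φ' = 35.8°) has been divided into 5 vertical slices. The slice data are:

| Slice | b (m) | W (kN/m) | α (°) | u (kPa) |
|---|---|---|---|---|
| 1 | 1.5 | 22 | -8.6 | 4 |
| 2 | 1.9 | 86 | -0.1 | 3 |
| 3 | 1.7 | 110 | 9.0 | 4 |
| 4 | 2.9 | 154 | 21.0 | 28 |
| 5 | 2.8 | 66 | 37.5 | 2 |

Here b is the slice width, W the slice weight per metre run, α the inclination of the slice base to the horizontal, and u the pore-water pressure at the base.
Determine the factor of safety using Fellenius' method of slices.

FS = 2.47

Ordinary method of slices: FS = Σ[c'·Δl_i + (W_i cosα_i − u_i·Δl_i)·tanφ'] / Σ W_i sinα_i, with Δl_i = b_i / cosα_i.
Slice 1: Δl = 1.5/cos(-8.6°) = 1.517 m; N'_1 = 22·cos(-8.6°) − 4·1.517 = 15.7; c'Δl = 6.83; W sinα = -3.3
Slice 2: Δl = 1.9/cos(-0.1°) = 1.900 m; N'_2 = 86·cos(-0.1°) − 3·1.900 = 80.3; c'Δl = 8.55; W sinα = -0.2
Slice 3: Δl = 1.7/cos9.0° = 1.721 m; N'_3 = 110·cos9.0° − 4·1.721 = 101.8; c'Δl = 7.75; W sinα = 17.2
Slice 4: Δl = 2.9/cos21.0° = 3.106 m; N'_4 = 154·cos21.0° − 28·3.106 = 56.8; c'Δl = 13.98; W sinα = 55.2
Slice 5: Δl = 2.8/cos37.5° = 3.529 m; N'_5 = 66·cos37.5° − 2·3.529 = 45.3; c'Δl = 15.88; W sinα = 40.2
Σc'Δl = 53.0 kN/m; ΣN' = 299.8 kN/m; ΣW sinα = 109.1 kN/m
Resisting = 53.0 + 299.8·tan35.8° = 53.0 + 216.3 = 269.2 kN/m
FS = 269.2 / 109.1 = 2.467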